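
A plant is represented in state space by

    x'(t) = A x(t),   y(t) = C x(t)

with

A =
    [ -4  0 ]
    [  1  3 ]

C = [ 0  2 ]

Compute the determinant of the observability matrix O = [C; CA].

-4

CA = [[2, 6]]
Observability matrix O = [C; CA] = [[0, 2], [2, 6]]
det(O) = 0·6 - 2·2 = 0 - 4 = -4
Since det(O) ≠ 0, rank(O) = 2 and the system is completely observable.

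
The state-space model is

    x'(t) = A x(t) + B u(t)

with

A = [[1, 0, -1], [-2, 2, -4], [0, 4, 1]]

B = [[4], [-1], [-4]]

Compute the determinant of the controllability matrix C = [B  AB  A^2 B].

1024

AB = [[8], [6], [-8]]
A^2B = [[16], [28], [16]]
Controllability matrix C = [B  AB  A^2B] = [[4, 8, 16], [-1, 6, 28], [-4, -8, 16]]
Expanding along the first row, det(C) = 4·(6·16 - 28·(-8)) - 8·((-1)·16 - 28·(-4)) + 16·((-1)·(-8) - 6·(-4)) = 4·320 - 8·96 + 16·32 = 1024
Since det(C) ≠ 0, rank(C) = 3 and the system is completely controllable.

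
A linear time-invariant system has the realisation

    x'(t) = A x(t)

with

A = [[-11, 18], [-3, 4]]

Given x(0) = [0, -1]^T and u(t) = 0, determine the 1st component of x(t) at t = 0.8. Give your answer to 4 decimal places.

det(sI - A) = s^2 - (tr A)s + det A, with tr A = (-11) + 4 = -7 and det A = (-11)·4 - 18·(-3) = -44 - (-54) = 10.
So p(s) = det(sI - A) = s^2 + 7s + 10.
Factor s^2 + 7s + 10: two numbers with sum -7 and product 10 are -2 and -5, so s^2 + 7s + 10 = (s + 2)(s + 5).
Hence p(s) = (s + 2) (s + 5), with roots -5, -2.
The eigenvalues -5, -2 are distinct and real, so A is diagonalisable and x(t) = e^{At} x(0) = V diag(e^{λ_i t}) V^{-1} x(0), where the columns of V are the eigenvectors.
λ = -5: A - (-5)I = [[-6, 18], [-3, 9]]. Row 1 gives (-6)·v1 + 18·v2 = 0, so take v_1 = [-3, -1]^T.
λ = -2: A - (-2)I = [[-9, 18], [-3, 6]]. Row 1 gives (-9)·v1 + 18·v2 = 0, so take v_2 = [-2, -1]^T.
V = [v_1 v_2] = [[-3, -2], [-1, -1]] has det V = 1, so V^{-1} = adj(V)/det V = [[-1, 2], [1, -3]].
Modal coordinates z(0) = V^{-1} x(0): (-1)·0 + 2·(-1) = -2; 1·0 + (-3)·(-1) = 3; so z(0) = [-2, 3]^T.
x_1(t) = Σ_i (v_i)_1 · z_i(0) · e^{λ_i t} (row 1 of V times the modal terms).
x_1(0.8) = (-3)·(-2)·e^{-5·0.8} + (-2)·3·e^{-2·0.8} = 6·0.018316 + (-6)·0.201897 = -1.1015.

-1.1015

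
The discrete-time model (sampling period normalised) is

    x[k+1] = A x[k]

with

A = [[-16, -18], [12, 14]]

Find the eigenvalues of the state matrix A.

-4, 2

det(zI - A) = z^2 - (tr A)z + det A, with tr A = (-16) + 14 = -2 and det A = (-16)·14 - (-18)·12 = -224 - (-216) = -8.
So p(z) = det(zI - A) = z^2 + 2z - 8.
Factor z^2 + 2z - 8: two numbers with sum -2 and product -8 are 2 and -4, so z^2 + 2z - 8 = (z - 2)(z + 4).
Hence p(z) = (z - 2) (z + 4), with roots -4, 2.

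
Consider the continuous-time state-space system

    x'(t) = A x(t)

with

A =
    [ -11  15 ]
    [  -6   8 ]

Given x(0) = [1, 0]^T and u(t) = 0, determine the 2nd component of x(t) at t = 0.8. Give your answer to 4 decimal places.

det(sI - A) = s^2 - (tr A)s + det A, with tr A = (-11) + 8 = -3 and det A = (-11)·8 - 15·(-6) = -88 - (-90) = 2.
So p(s) = det(sI - A) = s^2 + 3s + 2.
Factor s^2 + 3s + 2: two numbers with sum -3 and product 2 are -1 and -2, so s^2 + 3s + 2 = (s + 1)(s + 2).
Hence p(s) = (s + 1) (s + 2), with roots -2, -1.
The eigenvalues -2, -1 are distinct and real, so A is diagonalisable and x(t) = e^{At} x(0) = V diag(e^{λ_i t}) V^{-1} x(0), where the columns of V are the eigenvectors.
λ = -2: A - (-2)I = [[-9, 15], [-6, 10]]. Row 1 gives (-9)·v1 + 15·v2 = 0, so take v_1 = [5, 3]^T.
λ = -1: A - (-1)I = [[-10, 15], [-6, 9]]. Row 1 gives (-10)·v1 + 15·v2 = 0, so take v_2 = [-3, -2]^T.
V = [v_1 v_2] = [[5, -3], [3, -2]] has det V = -1, so V^{-1} = adj(V)/det V = [[2, -3], [3, -5]].
Modal coordinates z(0) = V^{-1} x(0): 2·1 + (-3)·0 = 2; 3·1 + (-5)·0 = 3; so z(0) = [2, 3]^T.
x_2(t) = Σ_i (v_i)_2 · z_i(0) · e^{λ_i t} (row 2 of V times the modal terms).
x_2(0.8) = 3·2·e^{-2·0.8} + (-2)·3·e^{-1·0.8} = 6·0.201897 + (-6)·0.449329 = -1.4846.

-1.4846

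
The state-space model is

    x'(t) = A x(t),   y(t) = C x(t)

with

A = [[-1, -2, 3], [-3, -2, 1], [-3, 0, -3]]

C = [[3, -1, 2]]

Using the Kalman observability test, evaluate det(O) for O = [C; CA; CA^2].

CA = [[-6, -4, 2]]
CA^2 = [[12, 20, -28]]
Observability matrix O = [C; CA; CA^2] = [[3, -1, 2], [-6, -4, 2], [12, 20, -28]]
Expanding along the first row, det(O) = 3·((-4)·(-28) - 2·20) - (-1)·((-6)·(-28) - 2·12) + 2·((-6)·20 - (-4)·12) = 3·72 - (-1)·144 + 2·(-72) = 216
Since det(O) ≠ 0, rank(O) = 3 and the system is completely observable.

216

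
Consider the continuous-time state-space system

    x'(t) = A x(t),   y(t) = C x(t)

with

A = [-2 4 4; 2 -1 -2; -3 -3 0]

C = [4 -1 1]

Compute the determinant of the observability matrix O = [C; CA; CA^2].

6760

CA = [[-13, 14, 18]]
CA^2 = [[0, -120, -80]]
Observability matrix O = [C; CA; CA^2] = [[4, -1, 1], [-13, 14, 18], [0, -120, -80]]
Expanding along the first row, det(O) = 4·(14·(-80) - 18·(-120)) - (-1)·((-13)·(-80) - 18·0) + 1·((-13)·(-120) - 14·0) = 4·1040 - (-1)·1040 + 1·1560 = 6760
Since det(O) ≠ 0, rank(O) = 3 and the system is completely observable.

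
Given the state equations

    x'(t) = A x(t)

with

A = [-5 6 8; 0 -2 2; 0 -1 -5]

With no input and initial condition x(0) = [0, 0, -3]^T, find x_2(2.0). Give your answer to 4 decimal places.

det(sI - A) = s^3 - (tr A)s^2 + (M11 + M22 + M33)s - det A, where Mii is the 2×2 principal minor of A obtained by deleting row i and column i.
tr A = (-5) + (-2) + (-5) = -12; M11 = (-2)·(-5) - 2·(-1) = 10 - (-2) = 12; M22 = (-5)·(-5) - 8·0 = 25 - 0 = 25; M33 = (-5)·(-2) - 6·0 = 10 - 0 = 10; sum of minors = 47.
det A = (-5)·((-2)·(-5) - 2·(-1)) - 6·(0·(-5) - 2·0) + 8·(0·(-1) - (-2)·0) = (-5)·12 - 6·0 + 8·0 = -60.
So p(s) = det(sI - A) = s^3 + 12s^2 + 47s + 60.
Rational-root test: any integer root divides 60. Testing small divisors, s = -3 works: p(-3) = -27 + 108 + (-141) + 60 = 0, so (s + 3) is a factor.
Dividing, p(s) = (s + 3)(s^2 + 9s + 20).
Factor s^2 + 9s + 20: two numbers with sum -9 and product 20 are -4 and -5, so s^2 + 9s + 20 = (s + 4)(s + 5).
Hence p(s) = (s + 3) (s + 4) (s + 5), with roots -5, -4, -3.
The eigenvalues -5, -4, -3 are distinct and real, so A is diagonalisable and x(t) = e^{At} x(0) = V diag(e^{λ_i t}) V^{-1} x(0), where the columns of V are the eigenvectors.
λ = -5: A - (-5)I = [[0, 6, 8], [0, 3, 2], [0, -1, 0]]. v must be orthogonal to every row; (row 1) × (row 2) = [-12, 0, 0], so take v_1 = [1, 0, 0]^T.
λ = -4: A - (-4)I = [[-1, 6, 8], [0, 2, 2], [0, -1, -1]]. v must be orthogonal to every row; (row 1) × (row 2) = [-4, 2, -2], so take v_2 = [-2, 1, -1]^T.
λ = -3: A - (-3)I = [[-2, 6, 8], [0, 1, 2], [0, -1, -2]]. v must be orthogonal to every row; (row 1) × (row 2) = [4, 4, -2], so take v_3 = [2, 2, -1]^T.
V = [v_1 v_2 v_3] = [[1, -2, 2], [0, 1, 2], [0, -1, -1]] has det V = 1, so V^{-1} = adj(V)/det V = [[1, -4, -6], [0, -1, -2], [0, 1, 1]].
Modal coordinates z(0) = V^{-1} x(0): 1·0 + (-4)·0 + (-6)·(-3) = 18; 0·0 + (-1)·0 + (-2)·(-3) = 6; 0·0 + 1·0 + 1·(-3) = -3; so z(0) = [18, 6, -3]^T.
x_2(t) = Σ_i (v_i)_2 · z_i(0) · e^{λ_i t} (row 2 of V times the modal terms).
x_2(2.0) = 0·18·e^{-5·2.0} + 1·6·e^{-4·2.0} + 2·(-3)·e^{-3·2.0} = 0·0.000045 + 6·0.000335 + (-6)·0.002479 = -0.0129.

-0.0129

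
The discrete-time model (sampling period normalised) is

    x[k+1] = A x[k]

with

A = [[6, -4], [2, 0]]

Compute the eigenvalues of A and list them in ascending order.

2, 4

det(zI - A) = z^2 - (tr A)z + det A, with tr A = 6 + 0 = 6 and det A = 6·0 - (-4)·2 = 0 - (-8) = 8.
So p(z) = det(zI - A) = z^2 - 6z + 8.
Factor z^2 - 6z + 8: two numbers with sum 6 and product 8 are 4 and 2, so z^2 - 6z + 8 = (z - 4)(z - 2).
Hence p(z) = (z - 4) (z - 2), with roots 2, 4.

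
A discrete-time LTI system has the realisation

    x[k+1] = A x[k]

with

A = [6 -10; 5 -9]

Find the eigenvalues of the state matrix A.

-4, 1

det(zI - A) = z^2 - (tr A)z + det A, with tr A = 6 + (-9) = -3 and det A = 6·(-9) - (-10)·5 = -54 - (-50) = -4.
So p(z) = det(zI - A) = z^2 + 3z - 4.
Factor z^2 + 3z - 4: two numbers with sum -3 and product -4 are 1 and -4, so z^2 + 3z - 4 = (z - 1)(z + 4).
Hence p(z) = (z - 1) (z + 4), with roots -4, 1.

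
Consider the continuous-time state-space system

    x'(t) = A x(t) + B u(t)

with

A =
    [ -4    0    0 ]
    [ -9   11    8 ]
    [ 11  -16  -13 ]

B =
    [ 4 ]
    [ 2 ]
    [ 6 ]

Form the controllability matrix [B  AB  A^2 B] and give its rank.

AB = [[-16], [34], [-66]]
A^2B = [[64], [-10], [138]]
Controllability matrix C = [B  AB  A^2B] = [[4, -16, 64], [2, 34, -10], [6, -66, 138]]
The rows r1, r2, r3 of C are linearly dependent: -2·r1 + r2 + r3 = 0 (check each entry), so rank(C) ≤ 2.
The 2×2 minor from rows 1, 2, columns 1, 2 is 4·34 - (-16)·2 = 136 - (-32) = 168 ≠ 0, so rank(C) = 2.
rank(C) = 2 < n = 3, so the pair (A, B) is not completely controllable.

2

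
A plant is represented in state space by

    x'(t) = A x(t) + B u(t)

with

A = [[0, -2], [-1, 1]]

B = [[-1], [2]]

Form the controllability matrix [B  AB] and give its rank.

2

AB = [[-4], [3]]
Controllability matrix C = [B  AB] = [[-1, -4], [2, 3]]
det(C) = (-1)·3 - (-4)·2 = -3 - (-8) = 5 ≠ 0, so rank(C) = 2.
rank(C) = 2 = n, so the pair (A, B) is completely controllable.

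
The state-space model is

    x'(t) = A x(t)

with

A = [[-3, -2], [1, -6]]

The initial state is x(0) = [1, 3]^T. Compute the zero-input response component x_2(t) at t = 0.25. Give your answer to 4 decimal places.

0.6968

det(sI - A) = s^2 - (tr A)s + det A, with tr A = (-3) + (-6) = -9 and det A = (-3)·(-6) - (-2)·1 = 18 - (-2) = 20.
So p(s) = det(sI - A) = s^2 + 9s + 20.
Factor s^2 + 9s + 20: two numbers with sum -9 and product 20 are -4 and -5, so s^2 + 9s + 20 = (s + 4)(s + 5).
Hence p(s) = (s + 4) (s + 5), with roots -5, -4.
The eigenvalues -5, -4 are distinct and real, so A is diagonalisable and x(t) = e^{At} x(0) = V diag(e^{λ_i t}) V^{-1} x(0), where the columns of V are the eigenvectors.
λ = -5: A - (-5)I = [[2, -2], [1, -1]]. Row 1 gives 2·v1 + (-2)·v2 = 0, so take v_1 = [1, 1]^T.
λ = -4: A - (-4)I = [[1, -2], [1, -2]]. Row 1 gives 1·v1 + (-2)·v2 = 0, so take v_2 = [-2, -1]^T.
V = [v_1 v_2] = [[1, -2], [1, -1]] has det V = 1, so V^{-1} = adj(V)/det V = [[-1, 2], [-1, 1]].
Modal coordinates z(0) = V^{-1} x(0): (-1)·1 + 2·3 = 5; (-1)·1 + 1·3 = 2; so z(0) = [5, 2]^T.
x_2(t) = Σ_i (v_i)_2 · z_i(0) · e^{λ_i t} (row 2 of V times the modal terms).
x_2(0.25) = 1·5·e^{-5·0.25} + (-1)·2·e^{-4·0.25} = 5·0.286505 + (-2)·0.367879 = 0.6968.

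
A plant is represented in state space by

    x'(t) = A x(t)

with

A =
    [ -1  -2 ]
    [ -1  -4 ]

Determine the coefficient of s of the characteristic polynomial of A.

For a 2×2 matrix, det(sI - A) = s^2 - (tr A)s + det A.
tr A = -5, det A = 2.
So p(s) = s^2 + 5s + 2.
The coefficient of s is 5.

5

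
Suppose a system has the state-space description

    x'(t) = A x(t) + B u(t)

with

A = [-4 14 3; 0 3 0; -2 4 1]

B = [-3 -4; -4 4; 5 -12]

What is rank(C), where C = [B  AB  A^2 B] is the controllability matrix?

2

AB = [[-29, 36], [-12, 12], [-5, 12]]
A^2B = [[-67, 60], [-36, 36], [5, -12]]
Controllability matrix C = [B  AB  A^2B] = [[-3, -4, -29, 36, -67, 60], [-4, 4, -12, 12, -36, 36], [5, -12, -5, 12, 5, -12]]
The rows r1, r2, r3 of C are linearly dependent: -r1 + 2·r2 + r3 = 0 (check each entry), so rank(C) ≤ 2.
The 2×2 minor from rows 1, 2, columns 1, 2 is (-3)·4 - (-4)·(-4) = -12 - 16 = -28 ≠ 0, so rank(C) = 2.
rank(C) = 2 < n = 3, so the pair (A, B) is not completely controllable.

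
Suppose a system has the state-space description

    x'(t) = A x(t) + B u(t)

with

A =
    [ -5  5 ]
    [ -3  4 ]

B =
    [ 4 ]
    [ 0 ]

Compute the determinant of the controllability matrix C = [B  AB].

AB = [[-20], [-12]]
Controllability matrix C = [B  AB] = [[4, -20], [0, -12]]
det(C) = 4·(-12) - (-20)·0 = -48 - 0 = -48
Since det(C) ≠ 0, rank(C) = 2 and the system is completely controllable.

-48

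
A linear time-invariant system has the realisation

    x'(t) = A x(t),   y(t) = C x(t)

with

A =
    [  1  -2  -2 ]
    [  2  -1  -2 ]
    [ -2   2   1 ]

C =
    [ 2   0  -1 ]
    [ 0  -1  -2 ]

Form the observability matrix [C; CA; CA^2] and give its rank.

3

CA = [[4, -6, -5], [2, -3, 0]]
CA^2 = [[2, -12, -1], [-4, -1, 2]]
Observability matrix O = [C; CA; CA^2] = [[2, 0, -1], [0, -1, -2], [4, -6, -5], [2, -3, 0], [2, -12, -1], [-4, -1, 2]]
Take the 3×3 submatrix of O formed by rows 1, 2, 3: [[2, 0, -1], [0, -1, -2], [4, -6, -5]]. Its determinant is 2·((-1)·(-5) - (-2)·(-6)) - 0·(0·(-5) - (-2)·4) + (-1)·(0·(-6) - (-1)·4) = 2·(-7) - 0·8 + (-1)·4 = -18 ≠ 0.
So rank(O) ≥ 3; since O has 3 columns, rank(O) = 3.
rank(O) = 3 = n, so the pair (A, C) is completely observable.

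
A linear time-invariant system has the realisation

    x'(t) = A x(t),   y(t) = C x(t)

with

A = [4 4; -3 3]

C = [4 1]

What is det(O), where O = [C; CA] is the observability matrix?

63

CA = [[13, 19]]
Observability matrix O = [C; CA] = [[4, 1], [13, 19]]
det(O) = 4·19 - 1·13 = 76 - 13 = 63
Since det(O) ≠ 0, rank(O) = 2 and the system is completely observable.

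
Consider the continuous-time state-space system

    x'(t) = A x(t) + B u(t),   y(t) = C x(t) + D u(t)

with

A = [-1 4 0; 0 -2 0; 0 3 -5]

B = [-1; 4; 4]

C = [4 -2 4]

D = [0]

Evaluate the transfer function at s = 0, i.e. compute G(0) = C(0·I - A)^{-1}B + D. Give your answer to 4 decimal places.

32.0000

G(0) = C(-A)^{-1}B + D = -C A^{-1} B + D.
det A = -10, so A^{-1} = (1/-10)·adj(A) = [[-1, -2, 0], [0, -1/2, 0], [0, -3/10, -1/5]]
A^{-1} B = [-7, -2, -2]^T
C A^{-1} B = -32
G(0) = D - C A^{-1} B = 0 - (-32) = 32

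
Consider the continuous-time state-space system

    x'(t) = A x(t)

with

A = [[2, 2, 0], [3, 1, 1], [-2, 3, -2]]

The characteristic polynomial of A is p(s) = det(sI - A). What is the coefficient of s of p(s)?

Expand det(sI - A) for the 3×3 matrix.
p(s) = s^3 - s^2 - 13s + 2.
(Check: constant term = det(-A) = (-1)^3 det A = 2; coefficient of s^2 = -tr A = -1.)
The coefficient of s is -13.

-13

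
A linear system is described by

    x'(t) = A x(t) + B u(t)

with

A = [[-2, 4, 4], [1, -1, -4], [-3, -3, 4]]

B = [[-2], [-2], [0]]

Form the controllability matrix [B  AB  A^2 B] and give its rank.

AB = [[-4], [0], [12]]
A^2B = [[56], [-52], [60]]
Controllability matrix C = [B  AB  A^2B] = [[-2, -4, 56], [-2, 0, -52], [0, 12, 60]]
det(C) = (-2)·(0·60 - (-52)·12) - (-4)·((-2)·60 - (-52)·0) + 56·((-2)·12 - 0·0) = (-2)·624 - (-4)·(-120) + 56·(-24) = -3072 ≠ 0, so rank(C) = 3.
rank(C) = 3 = n, so the pair (A, B) is completely controllable.

3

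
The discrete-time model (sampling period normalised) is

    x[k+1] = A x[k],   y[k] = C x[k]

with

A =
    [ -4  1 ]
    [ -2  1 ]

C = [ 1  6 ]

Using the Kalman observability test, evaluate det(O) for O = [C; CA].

CA = [[-16, 7]]
Observability matrix O = [C; CA] = [[1, 6], [-16, 7]]
det(O) = 1·7 - 6·(-16) = 7 - (-96) = 103
Since det(O) ≠ 0, rank(O) = 2 and the system is completely observable.

103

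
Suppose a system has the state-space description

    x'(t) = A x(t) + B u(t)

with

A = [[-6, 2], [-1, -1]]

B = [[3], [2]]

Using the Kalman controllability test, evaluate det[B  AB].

13

AB = [[-14], [-5]]
Controllability matrix C = [B  AB] = [[3, -14], [2, -5]]
det(C) = 3·(-5) - (-14)·2 = -15 - (-28) = 13
Since det(C) ≠ 0, rank(C) = 2 and the system is completely controllable.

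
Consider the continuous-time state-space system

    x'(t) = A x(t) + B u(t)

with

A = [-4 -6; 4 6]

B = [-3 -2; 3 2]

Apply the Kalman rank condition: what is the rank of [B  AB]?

1

AB = [[-6, -4], [6, 4]]
Controllability matrix C = [B  AB] = [[-3, -2, -6, -4], [3, 2, 6, 4]]
Every column of C is a scalar multiple of column 1 = [-3, 3] (multipliers 1, 2/3, 2, 4/3), so the columns span a one-dimensional space.
C ≠ 0, hence rank(C) = 1.
rank(C) = 1 < n = 2, so the pair (A, B) is not completely controllable.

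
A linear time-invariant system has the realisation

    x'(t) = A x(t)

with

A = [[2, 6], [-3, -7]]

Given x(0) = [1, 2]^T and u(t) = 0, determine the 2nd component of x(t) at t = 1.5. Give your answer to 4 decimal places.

-0.6570

det(sI - A) = s^2 - (tr A)s + det A, with tr A = 2 + (-7) = -5 and det A = 2·(-7) - 6·(-3) = -14 - (-18) = 4.
So p(s) = det(sI - A) = s^2 + 5s + 4.
Factor s^2 + 5s + 4: two numbers with sum -5 and product 4 are -1 and -4, so s^2 + 5s + 4 = (s + 1)(s + 4).
Hence p(s) = (s + 1) (s + 4), with roots -4, -1.
The eigenvalues -4, -1 are distinct and real, so A is diagonalisable and x(t) = e^{At} x(0) = V diag(e^{λ_i t}) V^{-1} x(0), where the columns of V are the eigenvectors.
λ = -4: A - (-4)I = [[6, 6], [-3, -3]]. Row 1 gives 6·v1 + 6·v2 = 0, so take v_1 = [-1, 1]^T.
λ = -1: A - (-1)I = [[3, 6], [-3, -6]]. Row 1 gives 3·v1 + 6·v2 = 0, so take v_2 = [2, -1]^T.
V = [v_1 v_2] = [[-1, 2], [1, -1]] has det V = -1, so V^{-1} = adj(V)/det V = [[1, 2], [1, 1]].
Modal coordinates z(0) = V^{-1} x(0): 1·1 + 2·2 = 5; 1·1 + 1·2 = 3; so z(0) = [5, 3]^T.
x_2(t) = Σ_i (v_i)_2 · z_i(0) · e^{λ_i t} (row 2 of V times the modal terms).
x_2(1.5) = 1·5·e^{-4·1.5} + (-1)·3·e^{-1·1.5} = 5·0.002479 + (-3)·0.223130 = -0.6570.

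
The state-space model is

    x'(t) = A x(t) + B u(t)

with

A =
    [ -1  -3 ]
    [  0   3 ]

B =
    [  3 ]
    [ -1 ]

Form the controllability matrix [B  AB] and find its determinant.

AB = [[0], [-3]]
Controllability matrix C = [B  AB] = [[3, 0], [-1, -3]]
det(C) = 3·(-3) - 0·(-1) = -9 - 0 = -9
Since det(C) ≠ 0, rank(C) = 2 and the system is completely controllable.

-9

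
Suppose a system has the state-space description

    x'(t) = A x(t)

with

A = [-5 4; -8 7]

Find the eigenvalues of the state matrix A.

det(sI - A) = s^2 - (tr A)s + det A, with tr A = (-5) + 7 = 2 and det A = (-5)·7 - 4·(-8) = -35 - (-32) = -3.
So p(s) = det(sI - A) = s^2 - 2s - 3.
Factor s^2 - 2s - 3: two numbers with sum 2 and product -3 are 3 and -1, so s^2 - 2s - 3 = (s - 3)(s + 1).
Hence p(s) = (s - 3) (s + 1), with roots -1, 3.
At least one eigenvalue has non-negative real part, so the system is not asymptotically stable.

-1, 3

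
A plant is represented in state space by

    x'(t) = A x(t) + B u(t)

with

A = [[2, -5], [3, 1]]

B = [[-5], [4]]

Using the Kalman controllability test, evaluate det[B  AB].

AB = [[-30], [-11]]
Controllability matrix C = [B  AB] = [[-5, -30], [4, -11]]
det(C) = (-5)·(-11) - (-30)·4 = 55 - (-120) = 175
Since det(C) ≠ 0, rank(C) = 2 and the system is completely controllable.

175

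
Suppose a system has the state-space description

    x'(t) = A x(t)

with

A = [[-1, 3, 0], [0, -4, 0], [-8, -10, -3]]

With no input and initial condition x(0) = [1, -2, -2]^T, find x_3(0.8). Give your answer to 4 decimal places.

1.4528

det(sI - A) = s^3 - (tr A)s^2 + (M11 + M22 + M33)s - det A, where Mii is the 2×2 principal minor of A obtained by deleting row i and column i.
tr A = (-1) + (-4) + (-3) = -8; M11 = (-4)·(-3) - 0·(-10) = 12 - 0 = 12; M22 = (-1)·(-3) - 0·(-8) = 3 - 0 = 3; M33 = (-1)·(-4) - 3·0 = 4 - 0 = 4; sum of minors = 19.
det A = (-1)·((-4)·(-3) - 0·(-10)) - 3·(0·(-3) - 0·(-8)) + 0·(0·(-10) - (-4)·(-8)) = (-1)·12 - 3·0 + 0·(-32) = -12.
So p(s) = det(sI - A) = s^3 + 8s^2 + 19s + 12.
Rational-root test: any integer root divides 12. Testing small divisors, s = -1 works: p(-1) = -1 + 8 + (-19) + 12 = 0, so (s + 1) is a factor.
Dividing, p(s) = (s + 1)(s^2 + 7s + 12).
Factor s^2 + 7s + 12: two numbers with sum -7 and product 12 are -3 and -4, so s^2 + 7s + 12 = (s + 3)(s + 4).
Hence p(s) = (s + 1) (s + 3) (s + 4), with roots -4, -3, -1.
The eigenvalues -4, -3, -1 are distinct and real, so A is diagonalisable and x(t) = e^{At} x(0) = V diag(e^{λ_i t}) V^{-1} x(0), where the columns of V are the eigenvectors.
λ = -4: A - (-4)I = [[3, 3, 0], [0, 0, 0], [-8, -10, 1]]. v must be orthogonal to every row; (row 1) × (row 3) = [3, -3, -6], so take v_1 = [1, -1, -2]^T.
λ = -3: A - (-3)I = [[2, 3, 0], [0, -1, 0], [-8, -10, 0]]. v must be orthogonal to every row; (row 1) × (row 2) = [0, 0, -2], so take v_2 = [0, 0, 1]^T.
λ = -1: A - (-1)I = [[0, 3, 0], [0, -3, 0], [-8, -10, -2]]. v must be orthogonal to every row; (row 1) × (row 3) = [-6, 0, 24], so take v_3 = [1, 0, -4]^T.
V = [v_1 v_2 v_3] = [[1, 0, 1], [-1, 0, 0], [-2, 1, -4]] has det V = -1, so V^{-1} = adj(V)/det V = [[0, -1, 0], [4, 2, 1], [1, 1, 0]].
Modal coordinates z(0) = V^{-1} x(0): 0·1 + (-1)·(-2) + 0·(-2) = 2; 4·1 + 2·(-2) + 1·(-2) = -2; 1·1 + 1·(-2) + 0·(-2) = -1; so z(0) = [2, -2, -1]^T.
x_3(t) = Σ_i (v_i)_3 · z_i(0) · e^{λ_i t} (row 3 of V times the modal terms).
x_3(0.8) = (-2)·2·e^{-4·0.8} + 1·(-2)·e^{-3·0.8} + (-4)·(-1)·e^{-1·0.8} = (-4)·0.040762 + (-2)·0.090718 + 4·0.449329 = 1.4528.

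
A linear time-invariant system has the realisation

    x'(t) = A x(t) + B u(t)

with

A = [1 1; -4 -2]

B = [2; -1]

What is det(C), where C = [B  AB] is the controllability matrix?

AB = [[1], [-6]]
Controllability matrix C = [B  AB] = [[2, 1], [-1, -6]]
det(C) = 2·(-6) - 1·(-1) = -12 - (-1) = -11
Since det(C) ≠ 0, rank(C) = 2 and the system is completely controllable.

-11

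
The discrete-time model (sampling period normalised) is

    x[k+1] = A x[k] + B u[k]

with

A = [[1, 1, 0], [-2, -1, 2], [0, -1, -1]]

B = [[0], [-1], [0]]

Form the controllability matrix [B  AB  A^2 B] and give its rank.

AB = [[-1], [1], [1]]
A^2B = [[0], [3], [-2]]
Controllability matrix C = [B  AB  A^2B] = [[0, -1, 0], [-1, 1, 3], [0, 1, -2]]
det(C) = 0·(1·(-2) - 3·1) - (-1)·((-1)·(-2) - 3·0) + 0·((-1)·1 - 1·0) = 0·(-5) - (-1)·2 + 0·(-1) = 2 ≠ 0, so rank(C) = 3.
rank(C) = 3 = n, so the pair (A, B) is completely controllable.

3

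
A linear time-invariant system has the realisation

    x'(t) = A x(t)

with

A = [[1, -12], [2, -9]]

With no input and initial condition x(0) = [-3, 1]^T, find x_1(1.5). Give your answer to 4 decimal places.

-0.1600

det(sI - A) = s^2 - (tr A)s + det A, with tr A = 1 + (-9) = -8 and det A = 1·(-9) - (-12)·2 = -9 - (-24) = 15.
So p(s) = det(sI - A) = s^2 + 8s + 15.
Factor s^2 + 8s + 15: two numbers with sum -8 and product 15 are -3 and -5, so s^2 + 8s + 15 = (s + 3)(s + 5).
Hence p(s) = (s + 3) (s + 5), with roots -5, -3.
The eigenvalues -5, -3 are distinct and real, so A is diagonalisable and x(t) = e^{At} x(0) = V diag(e^{λ_i t}) V^{-1} x(0), where the columns of V are the eigenvectors.
λ = -5: A - (-5)I = [[6, -12], [2, -4]]. Row 1 gives 6·v1 + (-12)·v2 = 0, so take v_1 = [2, 1]^T.
λ = -3: A - (-3)I = [[4, -12], [2, -6]]. Row 1 gives 4·v1 + (-12)·v2 = 0, so take v_2 = [3, 1]^T.
V = [v_1 v_2] = [[2, 3], [1, 1]] has det V = -1, so V^{-1} = adj(V)/det V = [[-1, 3], [1, -2]].
Modal coordinates z(0) = V^{-1} x(0): (-1)·(-3) + 3·1 = 6; 1·(-3) + (-2)·1 = -5; so z(0) = [6, -5]^T.
x_1(t) = Σ_i (v_i)_1 · z_i(0) · e^{λ_i t} (row 1 of V times the modal terms).
x_1(1.5) = 2·6·e^{-5·1.5} + 3·(-5)·e^{-3·1.5} = 12·0.000553 + (-15)·0.011109 = -0.1600.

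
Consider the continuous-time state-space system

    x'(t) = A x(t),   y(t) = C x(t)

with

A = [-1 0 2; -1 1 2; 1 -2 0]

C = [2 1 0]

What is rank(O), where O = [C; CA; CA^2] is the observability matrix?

3

CA = [[-3, 1, 6]]
CA^2 = [[8, -11, -4]]
Observability matrix O = [C; CA; CA^2] = [[2, 1, 0], [-3, 1, 6], [8, -11, -4]]
det(O) = 2·(1·(-4) - 6·(-11)) - 1·((-3)·(-4) - 6·8) + 0·((-3)·(-11) - 1·8) = 2·62 - 1·(-36) + 0·25 = 160 ≠ 0, so rank(O) = 3.
rank(O) = 3 = n, so the pair (A, C) is completely observable.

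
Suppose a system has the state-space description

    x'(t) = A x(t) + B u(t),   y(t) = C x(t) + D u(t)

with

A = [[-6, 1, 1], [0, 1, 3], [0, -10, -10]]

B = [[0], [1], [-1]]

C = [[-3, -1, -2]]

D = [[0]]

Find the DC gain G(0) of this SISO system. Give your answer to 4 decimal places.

G(0) = C(-A)^{-1}B + D = -C A^{-1} B + D.
det A = -120, so A^{-1} = (1/-120)·adj(A) = [[-1/6, 0, -1/60], [0, -1/2, -3/20], [0, 1/2, 1/20]]
A^{-1} B = [1/60, -7/20, 9/20]^T
C A^{-1} B = -3/5
G(0) = D - C A^{-1} B = 0 - (-3/5) = 3/5 ≈ 0.6000

0.6000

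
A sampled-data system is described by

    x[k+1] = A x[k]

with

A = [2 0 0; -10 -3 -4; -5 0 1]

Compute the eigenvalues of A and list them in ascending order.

-3, 1, 2

det(zI - A) = z^3 - (tr A)z^2 + (M11 + M22 + M33)z - det A, where Mii is the 2×2 principal minor of A obtained by deleting row i and column i.
tr A = 2 + (-3) + 1 = 0; M11 = (-3)·1 - (-4)·0 = -3 - 0 = -3; M22 = 2·1 - 0·(-5) = 2 - 0 = 2; M33 = 2·(-3) - 0·(-10) = -6 - 0 = -6; sum of minors = -7.
det A = 2·((-3)·1 - (-4)·0) - 0·((-10)·1 - (-4)·(-5)) + 0·((-10)·0 - (-3)·(-5)) = 2·(-3) - 0·(-30) + 0·(-15) = -6.
So p(z) = det(zI - A) = z^3 - 7z + 6.
Rational-root test: any integer root divides 6. Testing small divisors, z = 1 works: p(1) = 1 + 0 + (-7) + 6 = 0, so (z - 1) is a factor.
Dividing, p(z) = (z - 1)(z^2 + z - 6).
Factor z^2 + z - 6: two numbers with sum -1 and product -6 are 2 and -3, so z^2 + z - 6 = (z - 2)(z + 3).
Hence p(z) = (z - 2) (z - 1) (z + 3), with roots -3, 1, 2.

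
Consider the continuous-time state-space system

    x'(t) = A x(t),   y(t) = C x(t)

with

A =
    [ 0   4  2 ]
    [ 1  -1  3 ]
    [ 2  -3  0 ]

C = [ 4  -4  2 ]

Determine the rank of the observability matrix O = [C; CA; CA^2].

CA = [[0, 14, -4]]
CA^2 = [[6, -2, 42]]
Observability matrix O = [C; CA; CA^2] = [[4, -4, 2], [0, 14, -4], [6, -2, 42]]
det(O) = 4·(14·42 - (-4)·(-2)) - (-4)·(0·42 - (-4)·6) + 2·(0·(-2) - 14·6) = 4·580 - (-4)·24 + 2·(-84) = 2248 ≠ 0, so rank(O) = 3.
rank(O) = 3 = n, so the pair (A, C) is completely observable.

3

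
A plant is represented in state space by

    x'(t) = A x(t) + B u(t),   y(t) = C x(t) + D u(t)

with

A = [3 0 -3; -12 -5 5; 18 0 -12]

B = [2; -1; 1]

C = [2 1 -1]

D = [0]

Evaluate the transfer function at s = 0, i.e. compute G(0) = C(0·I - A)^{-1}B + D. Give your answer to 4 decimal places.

-0.6667

G(0) = C(-A)^{-1}B + D = -C A^{-1} B + D.
det A = -90, so A^{-1} = (1/-90)·adj(A) = [[-2/3, 0, 1/6], [3/5, -1/5, -7/30], [-1, 0, 1/6]]
A^{-1} B = [-7/6, 7/6, -11/6]^T
C A^{-1} B = 2/3
G(0) = D - C A^{-1} B = 0 - (2/3) = -2/3 ≈ -0.6667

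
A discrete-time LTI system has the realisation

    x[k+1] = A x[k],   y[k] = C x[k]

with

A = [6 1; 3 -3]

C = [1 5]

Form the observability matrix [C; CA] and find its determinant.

-119

CA = [[21, -14]]
Observability matrix O = [C; CA] = [[1, 5], [21, -14]]
det(O) = 1·(-14) - 5·21 = -14 - 105 = -119
Since det(O) ≠ 0, rank(O) = 2 and the system is completely observable.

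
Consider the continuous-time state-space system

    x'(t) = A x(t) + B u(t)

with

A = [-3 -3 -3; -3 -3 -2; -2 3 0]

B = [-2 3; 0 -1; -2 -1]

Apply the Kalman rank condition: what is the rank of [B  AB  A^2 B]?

AB = [[12, -3], [10, -4], [4, -9]]
A^2B = [[-78, 48], [-74, 39], [6, -6]]
Controllability matrix C = [B  AB  A^2B] = [[-2, 3, 12, -3, -78, 48], [0, -1, 10, -4, -74, 39], [-2, -1, 4, -9, 6, -6]]
Take the 3×3 submatrix of C formed by columns 1, 2, 3: [[-2, 3, 12], [0, -1, 10], [-2, -1, 4]]. Its determinant is (-2)·((-1)·4 - 10·(-1)) - 3·(0·4 - 10·(-2)) + 12·(0·(-1) - (-1)·(-2)) = (-2)·6 - 3·20 + 12·(-2) = -96 ≠ 0.
So rank(C) ≥ 3; since C has 3 rows, rank(C) = 3.
rank(C) = 3 = n, so the pair (A, B) is completely controllable.

3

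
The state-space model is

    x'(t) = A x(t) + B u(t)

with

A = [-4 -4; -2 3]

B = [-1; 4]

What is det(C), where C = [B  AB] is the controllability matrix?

AB = [[-12], [14]]
Controllability matrix C = [B  AB] = [[-1, -12], [4, 14]]
det(C) = (-1)·14 - (-12)·4 = -14 - (-48) = 34
Since det(C) ≠ 0, rank(C) = 2 and the system is completely controllable.

34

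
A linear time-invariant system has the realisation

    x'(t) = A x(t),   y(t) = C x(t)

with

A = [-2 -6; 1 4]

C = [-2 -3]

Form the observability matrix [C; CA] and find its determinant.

3

CA = [[1, 0]]
Observability matrix O = [C; CA] = [[-2, -3], [1, 0]]
det(O) = (-2)·0 - (-3)·1 = 0 - (-3) = 3
Since det(O) ≠ 0, rank(O) = 2 and the system is completely observable.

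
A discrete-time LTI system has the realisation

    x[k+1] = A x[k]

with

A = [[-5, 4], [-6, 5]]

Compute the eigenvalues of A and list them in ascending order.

det(zI - A) = z^2 - (tr A)z + det A, with tr A = (-5) + 5 = 0 and det A = (-5)·5 - 4·(-6) = -25 - (-24) = -1.
So p(z) = det(zI - A) = z^2 - 1.
Factor z^2 - 1: two numbers with sum 0 and product -1 are 1 and -1, so z^2 - 1 = (z - 1)(z + 1).
Hence p(z) = (z - 1) (z + 1), with roots -1, 1.

-1, 1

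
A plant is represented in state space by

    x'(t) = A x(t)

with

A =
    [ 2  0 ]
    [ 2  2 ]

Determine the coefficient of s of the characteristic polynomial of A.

For a 2×2 matrix, det(sI - A) = s^2 - (tr A)s + det A.
tr A = 4, det A = 4.
So p(s) = s^2 - 4s + 4.
The coefficient of s is -4.

-4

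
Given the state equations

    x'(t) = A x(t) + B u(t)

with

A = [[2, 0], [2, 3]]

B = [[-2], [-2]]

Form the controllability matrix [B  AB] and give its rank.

AB = [[-4], [-10]]
Controllability matrix C = [B  AB] = [[-2, -4], [-2, -10]]
det(C) = (-2)·(-10) - (-4)·(-2) = 20 - 8 = 12 ≠ 0, so rank(C) = 2.
rank(C) = 2 = n, so the pair (A, B) is completely controllable.

2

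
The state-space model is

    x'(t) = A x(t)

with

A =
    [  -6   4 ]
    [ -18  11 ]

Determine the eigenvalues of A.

det(sI - A) = s^2 - (tr A)s + det A, with tr A = (-6) + 11 = 5 and det A = (-6)·11 - 4·(-18) = -66 - (-72) = 6.
So p(s) = det(sI - A) = s^2 - 5s + 6.
Factor s^2 - 5s + 6: two numbers with sum 5 and product 6 are 3 and 2, so s^2 - 5s + 6 = (s - 3)(s - 2).
Hence p(s) = (s - 3) (s - 2), with roots 2, 3.
At least one eigenvalue has non-negative real part, so the system is not asymptotically stable.

2, 3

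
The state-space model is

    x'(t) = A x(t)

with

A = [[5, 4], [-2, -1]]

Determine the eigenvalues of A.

1, 3

det(sI - A) = s^2 - (tr A)s + det A, with tr A = 5 + (-1) = 4 and det A = 5·(-1) - 4·(-2) = -5 - (-8) = 3.
So p(s) = det(sI - A) = s^2 - 4s + 3.
Factor s^2 - 4s + 3: two numbers with sum 4 and product 3 are 3 and 1, so s^2 - 4s + 3 = (s - 3)(s - 1).
Hence p(s) = (s - 3) (s - 1), with roots 1, 3.
At least one eigenvalue has non-negative real part, so the system is not asymptotically stable.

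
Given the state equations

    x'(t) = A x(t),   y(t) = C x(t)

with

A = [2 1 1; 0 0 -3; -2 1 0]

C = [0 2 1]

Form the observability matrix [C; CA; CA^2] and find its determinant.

CA = [[-2, 1, -6]]
CA^2 = [[8, -8, -5]]
Observability matrix O = [C; CA; CA^2] = [[0, 2, 1], [-2, 1, -6], [8, -8, -5]]
Expanding along the first row, det(O) = 0·(1·(-5) - (-6)·(-8)) - 2·((-2)·(-5) - (-6)·8) + 1·((-2)·(-8) - 1·8) = 0·(-53) - 2·58 + 1·8 = -108
Since det(O) ≠ 0, rank(O) = 3 and the system is completely observable.

-108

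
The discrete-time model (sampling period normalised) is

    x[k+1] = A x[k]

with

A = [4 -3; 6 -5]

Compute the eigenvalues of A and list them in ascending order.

-2, 1

det(zI - A) = z^2 - (tr A)z + det A, with tr A = 4 + (-5) = -1 and det A = 4·(-5) - (-3)·6 = -20 - (-18) = -2.
So p(z) = det(zI - A) = z^2 + z - 2.
Factor z^2 + z - 2: two numbers with sum -1 and product -2 are 1 and -2, so z^2 + z - 2 = (z - 1)(z + 2).
Hence p(z) = (z - 1) (z + 2), with roots -2, 1.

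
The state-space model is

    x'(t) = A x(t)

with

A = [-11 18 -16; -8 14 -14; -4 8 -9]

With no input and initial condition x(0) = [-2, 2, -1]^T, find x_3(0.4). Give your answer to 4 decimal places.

det(sI - A) = s^3 - (tr A)s^2 + (M11 + M22 + M33)s - det A, where Mii is the 2×2 principal minor of A obtained by deleting row i and column i.
tr A = (-11) + 14 + (-9) = -6; M11 = 14·(-9) - (-14)·8 = -126 - (-112) = -14; M22 = (-11)·(-9) - (-16)·(-4) = 99 - 64 = 35; M33 = (-11)·14 - 18·(-8) = -154 - (-144) = -10; sum of minors = 11.
det A = (-11)·(14·(-9) - (-14)·8) - 18·((-8)·(-9) - (-14)·(-4)) + (-16)·((-8)·8 - 14·(-4)) = (-11)·(-14) - 18·16 + (-16)·(-8) = -6.
So p(s) = det(sI - A) = s^3 + 6s^2 + 11s + 6.
Rational-root test: any integer root divides 6. Testing small divisors, s = -1 works: p(-1) = -1 + 6 + (-11) + 6 = 0, so (s + 1) is a factor.
Dividing, p(s) = (s + 1)(s^2 + 5s + 6).
Factor s^2 + 5s + 6: two numbers with sum -5 and product 6 are -2 and -3, so s^2 + 5s + 6 = (s + 2)(s + 3).
Hence p(s) = (s + 1) (s + 2) (s + 3), with roots -3, -2, -1.
The eigenvalues -3, -2, -1 are distinct and real, so A is diagonalisable and x(t) = e^{At} x(0) = V diag(e^{λ_i t}) V^{-1} x(0), where the columns of V are the eigenvectors.
λ = -3: A - (-3)I = [[-8, 18, -16], [-8, 17, -14], [-4, 8, -6]]. v must be orthogonal to every row; (row 1) × (row 2) = [20, 16, 8], so take v_1 = [5, 4, 2]^T.
λ = -2: A - (-2)I = [[-9, 18, -16], [-8, 16, -14], [-4, 8, -7]]. v must be orthogonal to every row; (row 1) × (row 2) = [4, 2, 0], so take v_2 = [2, 1, 0]^T.
λ = -1: A - (-1)I = [[-10, 18, -16], [-8, 15, -14], [-4, 8, -8]]. v must be orthogonal to every row; (row 1) × (row 2) = [-12, -12, -6], so take v_3 = [2, 2, 1]^T.
V = [v_1 v_2 v_3] = [[5, 2, 2], [4, 1, 2], [2, 0, 1]] has det V = 1, so V^{-1} = adj(V)/det V = [[1, -2, 2], [0, 1, -2], [-2, 4, -3]].
Modal coordinates z(0) = V^{-1} x(0): 1·(-2) + (-2)·2 + 2·(-1) = -8; 0·(-2) + 1·2 + (-2)·(-1) = 4; (-2)·(-2) + 4·2 + (-3)·(-1) = 15; so z(0) = [-8, 4, 15]^T.
x_3(t) = Σ_i (v_i)_3 · z_i(0) · e^{λ_i t} (row 3 of V times the modal terms).
x_3(0.4) = 2·(-8)·e^{-3·0.4} + 0·4·e^{-2·0.4} + 1·15·e^{-1·0.4} = (-16)·0.301194 + 0·0.449329 + 15·0.670320 = 5.2357.

5.2357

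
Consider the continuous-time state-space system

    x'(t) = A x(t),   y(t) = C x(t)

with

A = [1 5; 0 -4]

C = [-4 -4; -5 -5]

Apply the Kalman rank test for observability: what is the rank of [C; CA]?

CA = [[-4, -4], [-5, -5]]
Observability matrix O = [C; CA] = [[-4, -4], [-5, -5], [-4, -4], [-5, -5]]
Every row of O is a scalar multiple of row 1 = [-4, -4] (multipliers 1, 5/4, 1, 5/4), so the rows span a one-dimensional space.
O ≠ 0, hence rank(O) = 1.
rank(O) = 1 < n = 2, so the pair (A, C) is not completely observable.

1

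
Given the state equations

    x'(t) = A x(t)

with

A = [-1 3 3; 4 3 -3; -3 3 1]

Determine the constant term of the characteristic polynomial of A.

-66

Expand det(sI - A) for the 3×3 matrix.
p(s) = s^3 - 3s^2 + 5s - 66.
(Check: constant term = det(-A) = (-1)^3 det A = -66; coefficient of s^2 = -tr A = -3.)
The constant term is -66.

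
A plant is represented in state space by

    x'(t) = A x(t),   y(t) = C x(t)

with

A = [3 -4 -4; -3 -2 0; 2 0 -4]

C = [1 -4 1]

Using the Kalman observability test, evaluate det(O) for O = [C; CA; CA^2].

-3848

CA = [[17, 4, -8]]
CA^2 = [[23, -76, -36]]
Observability matrix O = [C; CA; CA^2] = [[1, -4, 1], [17, 4, -8], [23, -76, -36]]
Expanding along the first row, det(O) = 1·(4·(-36) - (-8)·(-76)) - (-4)·(17·(-36) - (-8)·23) + 1·(17·(-76) - 4·23) = 1·(-752) - (-4)·(-428) + 1·(-1384) = -3848
Since det(O) ≠ 0, rank(O) = 3 and the system is completely observable.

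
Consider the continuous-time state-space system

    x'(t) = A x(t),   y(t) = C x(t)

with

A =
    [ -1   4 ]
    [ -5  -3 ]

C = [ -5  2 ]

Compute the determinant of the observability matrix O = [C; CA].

CA = [[-5, -26]]
Observability matrix O = [C; CA] = [[-5, 2], [-5, -26]]
det(O) = (-5)·(-26) - 2·(-5) = 130 - (-10) = 140
Since det(O) ≠ 0, rank(O) = 2 and the system is completely observable.

140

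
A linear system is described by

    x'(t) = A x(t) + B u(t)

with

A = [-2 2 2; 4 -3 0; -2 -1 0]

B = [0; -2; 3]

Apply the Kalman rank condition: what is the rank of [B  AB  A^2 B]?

3

AB = [[2], [6], [2]]
A^2B = [[12], [-10], [-10]]
Controllability matrix C = [B  AB  A^2B] = [[0, 2, 12], [-2, 6, -10], [3, 2, -10]]
det(C) = 0·(6·(-10) - (-10)·2) - 2·((-2)·(-10) - (-10)·3) + 12·((-2)·2 - 6·3) = 0·(-40) - 2·50 + 12·(-22) = -364 ≠ 0, so rank(C) = 3.
rank(C) = 3 = n, so the pair (A, B) is completely controllable.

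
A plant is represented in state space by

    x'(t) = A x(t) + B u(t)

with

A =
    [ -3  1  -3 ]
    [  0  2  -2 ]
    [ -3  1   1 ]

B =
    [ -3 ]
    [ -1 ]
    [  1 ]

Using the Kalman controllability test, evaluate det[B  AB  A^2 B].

AB = [[5], [-4], [9]]
A^2B = [[-46], [-26], [-10]]
Controllability matrix C = [B  AB  A^2B] = [[-3, 5, -46], [-1, -4, -26], [1, 9, -10]]
Expanding along the first row, det(C) = (-3)·((-4)·(-10) - (-26)·9) - 5·((-1)·(-10) - (-26)·1) + (-46)·((-1)·9 - (-4)·1) = (-3)·274 - 5·36 + (-46)·(-5) = -772
Since det(C) ≠ 0, rank(C) = 3 and the system is completely controllable.

-772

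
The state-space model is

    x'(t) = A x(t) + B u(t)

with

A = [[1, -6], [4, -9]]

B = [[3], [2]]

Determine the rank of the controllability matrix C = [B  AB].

AB = [[-9], [-6]]
Controllability matrix C = [B  AB] = [[3, -9], [2, -6]]
Every column of C is a scalar multiple of column 1 = [3, 2] (multipliers 1, -3), so the columns span a one-dimensional space.
C ≠ 0, hence rank(C) = 1.
rank(C) = 1 < n = 2, so the pair (A, B) is not completely controllable.

1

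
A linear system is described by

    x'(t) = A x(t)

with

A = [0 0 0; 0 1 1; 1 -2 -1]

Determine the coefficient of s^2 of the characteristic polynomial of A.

0

Expand det(sI - A) for the 3×3 matrix.
p(s) = s^3 + s.
(Check: constant term = det(-A) = (-1)^3 det A = 0; coefficient of s^2 = -tr A = 0.)
The coefficient of s^2 is 0.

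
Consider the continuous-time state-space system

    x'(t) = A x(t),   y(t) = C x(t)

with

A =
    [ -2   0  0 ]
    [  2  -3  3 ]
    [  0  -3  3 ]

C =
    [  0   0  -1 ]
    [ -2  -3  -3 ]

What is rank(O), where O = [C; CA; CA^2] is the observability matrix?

3

CA = [[0, 3, -3], [-2, 18, -18]]
CA^2 = [[6, 0, 0], [40, 0, 0]]
Observability matrix O = [C; CA; CA^2] = [[0, 0, -1], [-2, -3, -3], [0, 3, -3], [-2, 18, -18], [6, 0, 0], [40, 0, 0]]
Take the 3×3 submatrix of O formed by rows 1, 2, 3: [[0, 0, -1], [-2, -3, -3], [0, 3, -3]]. Its determinant is 0·((-3)·(-3) - (-3)·3) - 0·((-2)·(-3) - (-3)·0) + (-1)·((-2)·3 - (-3)·0) = 0·18 - 0·6 + (-1)·(-6) = 6 ≠ 0.
So rank(O) ≥ 3; since O has 3 columns, rank(O) = 3.
rank(O) = 3 = n, so the pair (A, C) is completely observable.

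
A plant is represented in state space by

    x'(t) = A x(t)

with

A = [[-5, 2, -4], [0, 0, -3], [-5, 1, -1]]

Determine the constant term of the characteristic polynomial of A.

Expand det(sI - A) for the 3×3 matrix.
p(s) = s^3 + 6s^2 - 12s - 15.
(Check: constant term = det(-A) = (-1)^3 det A = -15; coefficient of s^2 = -tr A = 6.)
The constant term is -15.

-15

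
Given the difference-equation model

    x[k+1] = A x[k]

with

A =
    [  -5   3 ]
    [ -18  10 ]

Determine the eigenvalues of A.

1, 4

det(zI - A) = z^2 - (tr A)z + det A, with tr A = (-5) + 10 = 5 and det A = (-5)·10 - 3·(-18) = -50 - (-54) = 4.
So p(z) = det(zI - A) = z^2 - 5z + 4.
Factor z^2 - 5z + 4: two numbers with sum 5 and product 4 are 4 and 1, so z^2 - 5z + 4 = (z - 4)(z - 1).
Hence p(z) = (z - 4) (z - 1), with roots 1, 4.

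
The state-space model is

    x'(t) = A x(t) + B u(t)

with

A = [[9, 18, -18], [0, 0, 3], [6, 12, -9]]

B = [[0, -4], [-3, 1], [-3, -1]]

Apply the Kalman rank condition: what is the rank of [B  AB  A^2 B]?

AB = [[0, 0], [-9, -3], [-9, -3]]
A^2B = [[0, 0], [-27, -9], [-27, -9]]
Controllability matrix C = [B  AB  A^2B] = [[0, -4, 0, 0, 0, 0], [-3, 1, -9, -3, -27, -9], [-3, -1, -9, -3, -27, -9]]
The rows r1, r2, r3 of C are linearly dependent: -r1 - 2·r2 + 2·r3 = 0 (check each entry), so rank(C) ≤ 2.
The 2×2 minor from rows 1, 2, columns 1, 2 is 0·1 - (-4)·(-3) = 0 - 12 = -12 ≠ 0, so rank(C) = 2.
rank(C) = 2 < n = 3, so the pair (A, B) is not completely controllable.

2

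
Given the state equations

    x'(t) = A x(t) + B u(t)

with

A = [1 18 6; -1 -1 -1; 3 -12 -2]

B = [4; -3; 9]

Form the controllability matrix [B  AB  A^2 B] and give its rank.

2

AB = [[4], [-10], [30]]
A^2B = [[4], [-24], [72]]
Controllability matrix C = [B  AB  A^2B] = [[4, 4, 4], [-3, -10, -24], [9, 30, 72]]
The rows r1, r2, r3 of C are linearly dependent: 3·r2 + r3 = 0 (check each entry), so rank(C) ≤ 2.
The 2×2 minor from rows 1, 2, columns 1, 2 is 4·(-10) - 4·(-3) = -40 - (-12) = -28 ≠ 0, so rank(C) = 2.
rank(C) = 2 < n = 3, so the pair (A, B) is not completely controllable.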